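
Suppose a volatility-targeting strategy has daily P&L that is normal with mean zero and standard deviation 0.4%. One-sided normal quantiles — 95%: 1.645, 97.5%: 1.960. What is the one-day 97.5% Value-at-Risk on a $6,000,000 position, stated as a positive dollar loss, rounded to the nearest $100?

VaR = z·σ = 1.960 × 0.4% = 0.784%.
On $6,000,000: 0.00784 × $6,000,000 = $47,040.

$47,000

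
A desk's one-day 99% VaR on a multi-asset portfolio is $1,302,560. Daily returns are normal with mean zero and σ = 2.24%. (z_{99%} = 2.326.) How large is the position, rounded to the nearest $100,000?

$25,000,000

VaR as a fraction of value: z·σ = 2.326 × 2.24% = 5.21024%.
Position = $1,302,560 / 0.0521024 = $25,000,000.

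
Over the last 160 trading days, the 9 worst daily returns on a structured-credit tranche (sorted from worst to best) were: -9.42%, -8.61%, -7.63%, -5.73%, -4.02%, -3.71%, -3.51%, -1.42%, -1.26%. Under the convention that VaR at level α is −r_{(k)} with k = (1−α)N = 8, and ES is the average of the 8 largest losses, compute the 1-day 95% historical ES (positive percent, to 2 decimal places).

5.51%

The 8 worst returns sum to -44.05%.
ES = −(-44.05%) / 8 = 5.50625% ≈ 5.51%.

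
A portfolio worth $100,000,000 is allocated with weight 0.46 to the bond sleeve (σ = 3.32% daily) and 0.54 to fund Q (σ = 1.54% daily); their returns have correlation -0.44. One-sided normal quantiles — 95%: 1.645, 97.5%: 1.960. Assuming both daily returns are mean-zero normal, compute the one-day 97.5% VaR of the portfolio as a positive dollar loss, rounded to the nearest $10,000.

σ_p² = 0.46²·3.32² + 0.54²·1.54² + 2·-0.44·0.46·0.54·3.32·1.54 = 1.9063 (%²).
σ_p = √1.9063 = 1.381%.
VaR = 1.960 × 1.381% = 2.707%; on $100,000,000 that is $2,707,000.

$2,710,000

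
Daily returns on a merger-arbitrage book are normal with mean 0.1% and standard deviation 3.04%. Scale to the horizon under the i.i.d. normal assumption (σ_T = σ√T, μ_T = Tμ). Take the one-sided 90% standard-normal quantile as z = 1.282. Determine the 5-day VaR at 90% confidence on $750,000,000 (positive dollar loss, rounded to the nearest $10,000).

σ_{5d} = 3.04% × √5 = 6.798%; μ_{5d} = 5 × 0.1% = 0.500%.
VaR = −(0.500%) + 1.282 × 6.798% = 8.215%.
On $750,000,000: 0.08215 × $750,000,000 = $61,612,500.

$61,610,000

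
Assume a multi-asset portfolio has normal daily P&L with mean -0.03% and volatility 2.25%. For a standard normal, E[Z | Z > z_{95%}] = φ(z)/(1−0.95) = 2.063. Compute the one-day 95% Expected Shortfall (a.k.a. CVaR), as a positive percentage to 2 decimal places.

4.67%

ES = −(-0.03%) + 2.25% × 2.063 = 4.672%.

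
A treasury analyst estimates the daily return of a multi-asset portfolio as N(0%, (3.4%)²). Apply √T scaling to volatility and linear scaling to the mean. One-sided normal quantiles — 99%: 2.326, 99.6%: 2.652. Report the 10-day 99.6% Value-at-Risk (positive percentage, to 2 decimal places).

28.51%

σ_{10d} = 3.4% × √10 = 10.752%.
VaR = 2.652 × 10.752% = 28.514%.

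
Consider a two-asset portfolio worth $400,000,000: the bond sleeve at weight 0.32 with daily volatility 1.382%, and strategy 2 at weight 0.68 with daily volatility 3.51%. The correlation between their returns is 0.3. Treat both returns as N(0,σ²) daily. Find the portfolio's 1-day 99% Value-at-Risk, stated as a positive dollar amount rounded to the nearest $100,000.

σ_p² = 0.32²·1.382² + 0.68²·3.51² + 2·0.3·0.32·0.68·1.382·3.51 = 6.5257 (%²).
σ_p = √6.5257 = 2.555%.
At 99%, z = 2.326.
VaR = 2.326 × 2.555% = 5.943%; on $400,000,000 that is $23,772,000.

$23,800,000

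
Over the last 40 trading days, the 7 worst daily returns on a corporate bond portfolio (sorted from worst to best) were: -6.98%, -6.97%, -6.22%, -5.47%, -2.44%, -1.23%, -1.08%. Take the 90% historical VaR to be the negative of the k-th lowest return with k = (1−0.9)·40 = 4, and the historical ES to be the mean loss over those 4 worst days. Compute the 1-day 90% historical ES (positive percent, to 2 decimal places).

The 4 worst returns sum to -25.64%.
ES = −(-25.64%) / 4 = 6.41%.

6.41%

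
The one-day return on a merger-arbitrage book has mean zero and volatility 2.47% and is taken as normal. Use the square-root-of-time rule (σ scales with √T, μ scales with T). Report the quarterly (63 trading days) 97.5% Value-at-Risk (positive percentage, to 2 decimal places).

38.43%

At 97.5%, z = 1.960.
σ_{63d} = 2.47% × √63 = 19.605%.
VaR = 1.960 × 19.605% = 38.426%.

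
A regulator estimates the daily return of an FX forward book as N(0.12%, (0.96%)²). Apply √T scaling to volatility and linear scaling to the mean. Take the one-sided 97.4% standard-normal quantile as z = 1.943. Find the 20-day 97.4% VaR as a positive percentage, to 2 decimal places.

σ_{20d} = 0.96% × √20 = 4.293%; μ_{20d} = 20 × 0.12% = 2.400%.
VaR = −(2.400%) + 1.943 × 4.293% = 5.941%.

5.94%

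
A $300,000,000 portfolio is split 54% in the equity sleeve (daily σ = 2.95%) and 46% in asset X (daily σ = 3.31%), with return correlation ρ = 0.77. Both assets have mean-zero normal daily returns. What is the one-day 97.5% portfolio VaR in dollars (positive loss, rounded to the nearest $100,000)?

$17,200,000

σ_p² = 0.54²·2.95² + 0.46²·3.31² + 2·0.77·0.54·0.46·2.95·3.31 = 8.5912 (%²).
σ_p = √8.5912 = 2.931%.
At 97.5%, z = 1.960.
VaR = 1.960 × 2.931% = 5.745%; on $300,000,000 that is $17,235,000.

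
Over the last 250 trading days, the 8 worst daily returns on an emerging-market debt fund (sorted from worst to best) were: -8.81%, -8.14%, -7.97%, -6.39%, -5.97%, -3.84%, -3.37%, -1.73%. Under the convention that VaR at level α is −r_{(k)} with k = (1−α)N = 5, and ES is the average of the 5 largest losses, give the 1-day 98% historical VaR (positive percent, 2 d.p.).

5.97%

k = 5; the 5th lowest return is -5.97%, so VaR = 5.97%.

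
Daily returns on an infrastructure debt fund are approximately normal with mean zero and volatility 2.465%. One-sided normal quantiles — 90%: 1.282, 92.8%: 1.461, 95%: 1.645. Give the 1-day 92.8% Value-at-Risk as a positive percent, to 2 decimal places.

3.60%

VaR = z·σ = 1.461 × 2.465% = 3.601%.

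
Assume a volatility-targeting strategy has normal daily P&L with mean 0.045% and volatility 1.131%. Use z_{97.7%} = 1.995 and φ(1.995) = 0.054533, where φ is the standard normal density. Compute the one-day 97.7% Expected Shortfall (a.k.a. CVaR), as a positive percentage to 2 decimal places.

Tail multiplier: φ(z)/(1−α) = 0.054533 / 0.023 = 2.371.
ES = −(0.045%) + 1.131% × 2.371 = 2.637%.

2.64%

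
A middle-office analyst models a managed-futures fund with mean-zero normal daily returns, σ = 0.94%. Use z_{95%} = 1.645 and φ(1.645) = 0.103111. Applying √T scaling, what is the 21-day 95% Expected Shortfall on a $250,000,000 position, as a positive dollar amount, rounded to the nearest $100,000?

$22,200,000

σ_{21d} = 0.94% × √21 = 4.308%.
ES multiplier = φ(z)/(1−α) = 0.103111/0.05 = 2.062.
ES = 4.308% × 2.062 = 8.883%; on $250,000,000: $22,207,500.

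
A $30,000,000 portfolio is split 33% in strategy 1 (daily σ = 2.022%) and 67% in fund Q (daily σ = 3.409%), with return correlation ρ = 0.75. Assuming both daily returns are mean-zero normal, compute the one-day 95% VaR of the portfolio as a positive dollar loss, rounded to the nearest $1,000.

$1,391,000

σ_p² = 0.33²·2.022² + 0.67²·3.409² + 2·0.75·0.33·0.67·2.022·3.409 = 7.9481 (%²).
σ_p = √7.9481 = 2.819%.
At 95%, z = 1.645.
VaR = 1.645 × 2.819% = 4.637%; on $30,000,000 that is $1,391,100.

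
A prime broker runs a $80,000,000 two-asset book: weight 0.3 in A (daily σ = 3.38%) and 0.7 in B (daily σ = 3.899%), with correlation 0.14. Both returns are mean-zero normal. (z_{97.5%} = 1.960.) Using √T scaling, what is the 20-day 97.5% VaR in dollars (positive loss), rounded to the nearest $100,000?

$21,300,000

σ_p = √(0.3²·3.38² + 0.7²·3.899² + 2·0.14·0.3·0.7·3.38·3.899) = 3.042%.
σ_{20d} = 3.042% × √20 = 13.604%.
VaR = 1.960 × 13.604% = 26.664%; on $80,000,000 that is $21,331,200.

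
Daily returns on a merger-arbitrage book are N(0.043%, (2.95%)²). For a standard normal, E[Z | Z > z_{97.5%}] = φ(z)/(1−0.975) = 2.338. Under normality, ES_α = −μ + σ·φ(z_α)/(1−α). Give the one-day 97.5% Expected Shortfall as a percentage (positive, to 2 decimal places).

ES = −(0.043%) + 2.95% × 2.338 = 6.854%.

6.85%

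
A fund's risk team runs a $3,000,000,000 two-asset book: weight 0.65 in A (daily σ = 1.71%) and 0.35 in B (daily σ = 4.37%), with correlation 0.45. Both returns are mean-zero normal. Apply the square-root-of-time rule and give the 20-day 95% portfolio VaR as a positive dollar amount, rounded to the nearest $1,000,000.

$499,000,000

σ_p = √(0.65²·1.71² + 0.35²·4.37² + 2·0.45·0.65·0.35·1.71·4.37) = 2.259%.
σ_{20d} = 2.259% × √20 = 10.103%.
z(95%) = 1.645.
VaR = 1.645 × 10.103% = 16.619%; on $3,000,000,000 that is $498,570,000.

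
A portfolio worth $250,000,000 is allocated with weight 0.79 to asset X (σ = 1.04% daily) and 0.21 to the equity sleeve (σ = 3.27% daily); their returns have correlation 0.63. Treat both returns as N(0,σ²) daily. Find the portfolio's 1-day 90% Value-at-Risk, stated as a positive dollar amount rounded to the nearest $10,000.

$4,370,000

σ_p² = 0.79²·1.04² + 0.21²·3.27² + 2·0.63·0.79·0.21·1.04·3.27 = 1.8575 (%²).
σ_p = √1.8575 = 1.363%.
At 90%, z = 1.282.
VaR = 1.282 × 1.363% = 1.747%; on $250,000,000 that is $4,367,500.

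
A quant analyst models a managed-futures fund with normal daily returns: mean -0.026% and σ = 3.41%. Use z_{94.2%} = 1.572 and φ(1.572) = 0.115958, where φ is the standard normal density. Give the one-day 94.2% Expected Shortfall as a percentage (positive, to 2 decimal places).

Tail multiplier: φ(z)/(1−α) = 0.115958 / 0.058 = 1.999.
ES = −(-0.026%) + 3.41% × 1.999 = 6.843%.

6.84%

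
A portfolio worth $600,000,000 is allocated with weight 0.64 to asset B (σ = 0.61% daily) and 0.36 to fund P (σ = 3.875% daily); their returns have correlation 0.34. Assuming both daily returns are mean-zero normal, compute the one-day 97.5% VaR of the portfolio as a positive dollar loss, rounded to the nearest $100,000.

$18,500,000

σ_p² = 0.64²·0.61² + 0.36²·3.875² + 2·0.34·0.64·0.36·0.61·3.875 = 2.4688 (%²).
σ_p = √2.4688 = 1.571%.
At 97.5%, z = 1.960.
VaR = 1.960 × 1.571% = 3.079%; on $600,000,000 that is $18,474,000.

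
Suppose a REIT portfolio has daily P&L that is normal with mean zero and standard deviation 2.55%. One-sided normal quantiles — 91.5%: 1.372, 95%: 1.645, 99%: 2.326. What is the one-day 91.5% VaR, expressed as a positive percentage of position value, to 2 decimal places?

VaR = z·σ = 1.372 × 2.55% = 3.499%.

3.50%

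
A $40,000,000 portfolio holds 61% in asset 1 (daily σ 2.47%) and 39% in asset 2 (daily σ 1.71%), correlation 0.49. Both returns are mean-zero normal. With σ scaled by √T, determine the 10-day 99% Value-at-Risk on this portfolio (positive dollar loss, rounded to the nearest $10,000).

$5,660,000

σ_p = √(0.61²·2.47² + 0.39²·1.71² + 2·0.49·0.61·0.39·2.47·1.71) = 1.923%.
σ_{10d} = 1.923% × √10 = 6.081%.
z(99%) = 2.326.
VaR = 2.326 × 6.081% = 14.144%; on $40,000,000 that is $5,657,600.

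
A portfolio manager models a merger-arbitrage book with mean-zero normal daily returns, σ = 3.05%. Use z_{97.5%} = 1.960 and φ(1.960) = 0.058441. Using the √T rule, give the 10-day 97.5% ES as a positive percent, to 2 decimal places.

22.55%

σ_{10d} = 3.05% × √10 = 9.645%.
ES multiplier = φ(z)/(1−α) = 0.058441/0.025 = 2.338.
ES = 9.645% × 2.338 = 22.550%.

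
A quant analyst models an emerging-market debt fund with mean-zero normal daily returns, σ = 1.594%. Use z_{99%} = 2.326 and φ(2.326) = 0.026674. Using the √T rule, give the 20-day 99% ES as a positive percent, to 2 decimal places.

19.01%

σ_{20d} = 1.594% × √20 = 7.129%.
ES multiplier = φ(z)/(1−α) = 0.026674/0.01 = 2.667.
ES = 7.129% × 2.667 = 19.013%.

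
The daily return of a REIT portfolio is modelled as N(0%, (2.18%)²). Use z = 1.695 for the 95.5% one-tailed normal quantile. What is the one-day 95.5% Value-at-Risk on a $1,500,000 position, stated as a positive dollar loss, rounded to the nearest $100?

VaR = z·σ = 1.695 × 2.18% = 3.695%.
On $1,500,000: 0.03695 × $1,500,000 = $55,425.

$55,400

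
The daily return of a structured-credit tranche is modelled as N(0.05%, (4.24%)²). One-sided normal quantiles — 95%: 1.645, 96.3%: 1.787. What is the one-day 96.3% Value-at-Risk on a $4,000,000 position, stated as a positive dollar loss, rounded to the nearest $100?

$301,100

VaR = −μ + z·σ = −(0.05%) + 1.787 × 4.24% = 7.527%.
On $4,000,000: 0.07527 × $4,000,000 = $301,080.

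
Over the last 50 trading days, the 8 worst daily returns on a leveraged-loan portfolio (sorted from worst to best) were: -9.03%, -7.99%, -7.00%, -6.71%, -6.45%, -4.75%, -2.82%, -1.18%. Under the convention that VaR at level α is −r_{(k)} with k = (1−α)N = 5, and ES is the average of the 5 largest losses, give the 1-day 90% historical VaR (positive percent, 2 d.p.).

k = 5; the 5th lowest return is -6.45%, so VaR = 6.45%.

6.45%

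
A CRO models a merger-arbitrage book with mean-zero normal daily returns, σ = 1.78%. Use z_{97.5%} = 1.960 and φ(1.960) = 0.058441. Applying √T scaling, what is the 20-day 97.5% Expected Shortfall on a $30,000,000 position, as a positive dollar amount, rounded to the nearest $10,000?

$5,580,000

σ_{20d} = 1.78% × √20 = 7.960%.
ES multiplier = φ(z)/(1−α) = 0.058441/0.025 = 2.338.
ES = 7.960% × 2.338 = 18.610%; on $30,000,000: $5,583,000.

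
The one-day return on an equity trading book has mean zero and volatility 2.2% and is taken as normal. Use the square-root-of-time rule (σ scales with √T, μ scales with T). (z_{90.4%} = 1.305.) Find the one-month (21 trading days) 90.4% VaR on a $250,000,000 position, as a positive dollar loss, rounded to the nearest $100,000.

σ_{21d} = 2.2% × √21 = 10.082%.
VaR = 1.305 × 10.082% = 13.157%.
On $250,000,000: 0.13157 × $250,000,000 = $32,892,500.

$32,900,000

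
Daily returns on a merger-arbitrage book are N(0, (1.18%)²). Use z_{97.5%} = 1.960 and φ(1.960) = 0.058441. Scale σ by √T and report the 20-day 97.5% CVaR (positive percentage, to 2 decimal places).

12.34%

σ_{20d} = 1.18% × √20 = 5.277%.
ES multiplier = φ(z)/(1−α) = 0.058441/0.025 = 2.338.
ES = 5.277% × 2.338 = 12.338%.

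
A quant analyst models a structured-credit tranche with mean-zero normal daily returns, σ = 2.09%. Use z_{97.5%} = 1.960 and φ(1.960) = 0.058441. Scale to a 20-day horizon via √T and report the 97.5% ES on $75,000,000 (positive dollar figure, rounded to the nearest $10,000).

σ_{20d} = 2.09% × √20 = 9.347%.
ES multiplier = φ(z)/(1−α) = 0.058441/0.025 = 2.338.
ES = 9.347% × 2.338 = 21.853%; on $75,000,000: $16,389,750.

$16,390,000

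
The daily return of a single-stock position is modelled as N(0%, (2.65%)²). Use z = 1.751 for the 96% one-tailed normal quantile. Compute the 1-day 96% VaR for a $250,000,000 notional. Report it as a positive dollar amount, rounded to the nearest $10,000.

VaR = z·σ = 1.751 × 2.65% = 4.640%.
On $250,000,000: 0.04640 × $250,000,000 = $11,600,000.

$11,600,000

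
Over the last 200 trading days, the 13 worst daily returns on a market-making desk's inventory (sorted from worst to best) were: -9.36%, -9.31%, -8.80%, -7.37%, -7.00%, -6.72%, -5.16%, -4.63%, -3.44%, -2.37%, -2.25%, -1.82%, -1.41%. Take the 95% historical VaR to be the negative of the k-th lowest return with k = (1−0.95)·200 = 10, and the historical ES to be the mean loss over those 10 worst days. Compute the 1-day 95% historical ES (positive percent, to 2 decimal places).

The 10 worst returns sum to -64.16%.
ES = −(-64.16%) / 10 = 6.416% ≈ 6.42%.

6.42%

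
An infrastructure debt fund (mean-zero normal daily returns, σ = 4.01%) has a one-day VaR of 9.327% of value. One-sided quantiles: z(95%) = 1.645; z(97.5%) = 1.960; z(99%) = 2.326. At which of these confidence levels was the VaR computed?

99%

Implied z = VaR/σ = 9.327 / 4.01 = 2.326.
This matches z(99%) = 2.326.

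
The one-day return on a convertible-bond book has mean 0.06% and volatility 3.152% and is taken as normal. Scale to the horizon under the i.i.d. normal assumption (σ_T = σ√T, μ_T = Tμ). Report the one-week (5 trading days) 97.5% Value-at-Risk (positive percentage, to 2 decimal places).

At 97.5%, z = 1.960.
σ_{5d} = 3.152% × √5 = 7.048%; μ_{5d} = 5 × 0.06% = 0.300%.
VaR = −(0.300%) + 1.960 × 7.048% = 13.514%.

13.51%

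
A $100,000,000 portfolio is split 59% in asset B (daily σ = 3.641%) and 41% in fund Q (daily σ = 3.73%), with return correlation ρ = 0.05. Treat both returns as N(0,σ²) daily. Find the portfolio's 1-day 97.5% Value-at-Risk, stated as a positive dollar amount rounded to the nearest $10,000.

$5,290,000

σ_p² = 0.59²·3.641² + 0.41²·3.73² + 2·0.05·0.59·0.41·3.641·3.73 = 7.2820 (%²).
σ_p = √7.2820 = 2.699%.
At 97.5%, z = 1.960.
VaR = 1.960 × 2.699% = 5.290%; on $100,000,000 that is $5,290,000.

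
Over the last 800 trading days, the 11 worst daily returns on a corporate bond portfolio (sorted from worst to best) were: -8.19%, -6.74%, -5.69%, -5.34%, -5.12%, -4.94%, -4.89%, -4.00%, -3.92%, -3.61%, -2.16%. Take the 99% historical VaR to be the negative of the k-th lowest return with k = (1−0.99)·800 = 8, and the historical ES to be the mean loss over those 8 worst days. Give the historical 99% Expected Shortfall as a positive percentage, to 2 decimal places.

The 8 worst returns sum to -44.91%.
ES = −(-44.91%) / 8 = 5.61375% ≈ 5.61%.

5.61%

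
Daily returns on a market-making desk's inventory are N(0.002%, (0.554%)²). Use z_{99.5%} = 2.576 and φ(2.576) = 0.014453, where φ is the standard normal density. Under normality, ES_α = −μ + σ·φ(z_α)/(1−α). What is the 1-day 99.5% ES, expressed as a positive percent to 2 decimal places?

Tail multiplier: φ(z)/(1−α) = 0.014453 / 0.005 = 2.891.
ES = −(0.002%) + 0.554% × 2.891 = 1.600%.

1.60%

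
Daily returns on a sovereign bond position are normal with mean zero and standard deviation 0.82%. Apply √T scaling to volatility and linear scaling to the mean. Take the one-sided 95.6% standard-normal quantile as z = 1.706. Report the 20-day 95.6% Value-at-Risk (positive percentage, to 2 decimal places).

σ_{20d} = 0.82% × √20 = 3.667%.
VaR = 1.706 × 3.667% = 6.256%.

6.26%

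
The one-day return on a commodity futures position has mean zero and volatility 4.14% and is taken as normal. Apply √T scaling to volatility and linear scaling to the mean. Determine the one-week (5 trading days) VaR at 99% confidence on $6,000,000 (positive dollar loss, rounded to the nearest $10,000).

At 99%, z = 2.326.
σ_{5d} = 4.14% × √5 = 9.257%.
VaR = 2.326 × 9.257% = 21.532%.
On $6,000,000: 0.21532 × $6,000,000 = $1,291,920.

$1,290,000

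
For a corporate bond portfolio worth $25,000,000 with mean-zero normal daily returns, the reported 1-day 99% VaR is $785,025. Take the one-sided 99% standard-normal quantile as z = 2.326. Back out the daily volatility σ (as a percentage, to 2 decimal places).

VaR as a fraction: $785,025 / $25,000,000 = 3.140%.
σ = VaR / z = 3.140% / 2.326 = 1.350%.

1.35%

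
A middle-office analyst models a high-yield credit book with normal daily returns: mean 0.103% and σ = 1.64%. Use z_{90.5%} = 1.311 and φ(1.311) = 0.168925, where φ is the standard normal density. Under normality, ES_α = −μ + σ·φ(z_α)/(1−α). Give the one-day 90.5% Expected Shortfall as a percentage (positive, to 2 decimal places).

Tail multiplier: φ(z)/(1−α) = 0.168925 / 0.095 = 1.778.
ES = −(0.103%) + 1.64% × 1.778 = 2.813%.

2.81%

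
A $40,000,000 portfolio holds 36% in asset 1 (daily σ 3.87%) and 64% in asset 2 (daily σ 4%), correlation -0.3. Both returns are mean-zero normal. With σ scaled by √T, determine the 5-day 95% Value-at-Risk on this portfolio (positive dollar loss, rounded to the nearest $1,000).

σ_p = √(0.36²·3.87² + 0.64²·4² + 2·-0.3·0.36·0.64·3.87·4) = 2.521%.
σ_{5d} = 2.521% × √5 = 5.637%.
z(95%) = 1.645.
VaR = 1.645 × 5.637% = 9.273%; on $40,000,000 that is $3,709,200.

$3,709,000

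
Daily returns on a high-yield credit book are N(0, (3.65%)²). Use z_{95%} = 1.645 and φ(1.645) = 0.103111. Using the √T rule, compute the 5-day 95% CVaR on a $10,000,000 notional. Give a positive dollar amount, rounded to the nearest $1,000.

$1,683,000

σ_{5d} = 3.65% × √5 = 8.162%.
ES multiplier = φ(z)/(1−α) = 0.103111/0.05 = 2.062.
ES = 8.162% × 2.062 = 16.830%; on $10,000,000: $1,683,000.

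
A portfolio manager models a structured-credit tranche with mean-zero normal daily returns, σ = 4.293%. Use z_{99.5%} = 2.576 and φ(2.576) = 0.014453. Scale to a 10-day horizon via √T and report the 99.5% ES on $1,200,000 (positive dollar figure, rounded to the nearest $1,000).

$471,000

σ_{10d} = 4.293% × √10 = 13.576%.
ES multiplier = φ(z)/(1−α) = 0.014453/0.005 = 2.891.
ES = 13.576% × 2.891 = 39.248%; on $1,200,000: $470,976.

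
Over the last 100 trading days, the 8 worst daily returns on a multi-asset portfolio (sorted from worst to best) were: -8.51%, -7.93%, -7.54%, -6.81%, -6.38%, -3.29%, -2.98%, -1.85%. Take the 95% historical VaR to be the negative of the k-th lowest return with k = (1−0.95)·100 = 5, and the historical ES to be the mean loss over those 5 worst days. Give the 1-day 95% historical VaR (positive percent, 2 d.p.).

k = 5; the 5th lowest return is -6.38%, so VaR = 6.38%.

6.38%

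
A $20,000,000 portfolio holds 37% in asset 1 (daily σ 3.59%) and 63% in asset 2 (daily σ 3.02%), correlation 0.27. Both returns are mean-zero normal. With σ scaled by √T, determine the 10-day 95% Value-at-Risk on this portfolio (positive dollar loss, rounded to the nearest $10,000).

σ_p = √(0.37²·3.59² + 0.63²·3.02² + 2·0.27·0.37·0.63·3.59·3.02) = 2.598%.
σ_{10d} = 2.598% × √10 = 8.216%.
z(95%) = 1.645.
VaR = 1.645 × 8.216% = 13.515%; on $20,000,000 that is $2,703,000.

$2,700,000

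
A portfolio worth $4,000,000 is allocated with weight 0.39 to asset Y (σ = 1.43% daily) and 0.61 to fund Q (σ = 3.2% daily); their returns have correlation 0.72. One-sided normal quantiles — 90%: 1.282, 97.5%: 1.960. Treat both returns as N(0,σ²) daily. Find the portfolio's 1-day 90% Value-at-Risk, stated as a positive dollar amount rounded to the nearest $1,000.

σ_p² = 0.39²·1.43² + 0.61²·3.2² + 2·0.72·0.39·0.61·1.43·3.2 = 5.6890 (%²).
σ_p = √5.6890 = 2.385%.
VaR = 1.282 × 2.385% = 3.058%; on $4,000,000 that is $122,320.

$122,000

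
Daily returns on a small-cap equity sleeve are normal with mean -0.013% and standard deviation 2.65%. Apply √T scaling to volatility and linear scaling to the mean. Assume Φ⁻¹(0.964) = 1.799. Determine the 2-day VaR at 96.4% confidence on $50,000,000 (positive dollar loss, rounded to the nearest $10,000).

σ_{2d} = 2.65% × √2 = 3.748%; μ_{2d} = 2 × -0.013% = -0.026%.
VaR = −(-0.026%) + 1.799 × 3.748% = 6.769%.
On $50,000,000: 0.06769 × $50,000,000 = $3,384,500.

$3,380,000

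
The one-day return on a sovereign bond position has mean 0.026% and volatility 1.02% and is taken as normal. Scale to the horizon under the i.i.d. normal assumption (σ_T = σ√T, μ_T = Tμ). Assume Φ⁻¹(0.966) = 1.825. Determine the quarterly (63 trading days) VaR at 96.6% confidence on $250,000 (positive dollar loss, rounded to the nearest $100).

$32,800

σ_{63d} = 1.02% × √63 = 8.096%; μ_{63d} = 63 × 0.026% = 1.638%.
VaR = −(1.638%) + 1.825 × 8.096% = 13.137%.
On $250,000: 0.13137 × $250,000 = $32,842.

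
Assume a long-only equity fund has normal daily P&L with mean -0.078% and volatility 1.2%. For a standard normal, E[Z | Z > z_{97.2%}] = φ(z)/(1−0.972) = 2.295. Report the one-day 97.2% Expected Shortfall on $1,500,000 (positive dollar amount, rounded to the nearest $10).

ES = −(-0.078%) + 1.2% × 2.295 = 2.832%.
On $1,500,000: 0.02832 × $1,500,000 = $42,480.

$42,480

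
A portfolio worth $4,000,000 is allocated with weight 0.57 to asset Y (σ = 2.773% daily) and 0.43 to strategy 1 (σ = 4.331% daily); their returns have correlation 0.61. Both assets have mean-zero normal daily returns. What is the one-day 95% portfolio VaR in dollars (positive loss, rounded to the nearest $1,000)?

$203,000

σ_p² = 0.57²·2.773² + 0.43²·4.331² + 2·0.61·0.57·0.43·2.773·4.331 = 9.5578 (%²).
σ_p = √9.5578 = 3.092%.
At 95%, z = 1.645.
VaR = 1.645 × 3.092% = 5.086%; on $4,000,000 that is $203,440.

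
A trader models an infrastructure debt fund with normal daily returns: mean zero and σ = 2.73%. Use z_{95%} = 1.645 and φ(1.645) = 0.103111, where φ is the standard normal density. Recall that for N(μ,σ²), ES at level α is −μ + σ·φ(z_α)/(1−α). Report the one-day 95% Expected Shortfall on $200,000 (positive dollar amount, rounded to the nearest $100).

Tail multiplier: φ(z)/(1−α) = 0.103111 / 0.05 = 2.062.
ES = 2.73% × 2.062 = 5.629%.
On $200,000: 0.05629 × $200,000 = $11,258.

$11,300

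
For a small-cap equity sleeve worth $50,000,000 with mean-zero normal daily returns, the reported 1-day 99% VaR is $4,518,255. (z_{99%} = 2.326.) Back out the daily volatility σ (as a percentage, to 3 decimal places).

VaR as a fraction: $4,518,255 / $50,000,000 = 9.037%.
σ = VaR / z = 9.037% / 2.326 = 3.885%.

3.885%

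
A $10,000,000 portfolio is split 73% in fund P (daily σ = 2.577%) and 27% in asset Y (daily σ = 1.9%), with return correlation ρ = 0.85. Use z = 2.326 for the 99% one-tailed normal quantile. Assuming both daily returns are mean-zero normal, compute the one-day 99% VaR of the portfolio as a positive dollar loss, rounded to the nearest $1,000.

$543,000

σ_p² = 0.73²·2.577² + 0.27²·1.9² + 2·0.85·0.73·0.27·2.577·1.9 = 5.4427 (%²).
σ_p = √5.4427 = 2.333%.
VaR = 2.326 × 2.333% = 5.427%; on $10,000,000 that is $542,700.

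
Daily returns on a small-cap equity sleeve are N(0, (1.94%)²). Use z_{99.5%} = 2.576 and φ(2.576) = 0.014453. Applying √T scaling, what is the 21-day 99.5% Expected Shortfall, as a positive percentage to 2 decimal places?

25.70%

σ_{21d} = 1.94% × √21 = 8.890%.
ES multiplier = φ(z)/(1−α) = 0.014453/0.005 = 2.891.
ES = 8.890% × 2.891 = 25.701%.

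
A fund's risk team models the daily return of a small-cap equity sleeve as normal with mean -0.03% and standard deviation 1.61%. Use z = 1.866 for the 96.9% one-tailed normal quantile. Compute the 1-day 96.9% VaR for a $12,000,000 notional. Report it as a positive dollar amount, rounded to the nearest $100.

VaR = −μ + z·σ = −(-0.03%) + 1.866 × 1.61% = 3.034%.
On $12,000,000: 0.03034 × $12,000,000 = $364,080.

$364,100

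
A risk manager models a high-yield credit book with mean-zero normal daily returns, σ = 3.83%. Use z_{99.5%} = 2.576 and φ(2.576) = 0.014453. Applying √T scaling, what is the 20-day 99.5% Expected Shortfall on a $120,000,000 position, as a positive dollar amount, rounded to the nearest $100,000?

$59,400,000

σ_{20d} = 3.83% × √20 = 17.128%.
ES multiplier = φ(z)/(1−α) = 0.014453/0.005 = 2.891.
ES = 17.128% × 2.891 = 49.517%; on $120,000,000: $59,420,400.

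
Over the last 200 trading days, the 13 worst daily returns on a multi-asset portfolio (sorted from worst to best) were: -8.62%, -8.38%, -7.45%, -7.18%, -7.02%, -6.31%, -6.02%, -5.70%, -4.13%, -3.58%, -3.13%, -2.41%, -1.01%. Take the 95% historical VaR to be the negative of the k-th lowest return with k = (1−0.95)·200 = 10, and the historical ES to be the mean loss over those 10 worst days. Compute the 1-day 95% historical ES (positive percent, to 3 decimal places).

The 10 worst returns sum to -64.39%.
ES = −(-64.39%) / 10 = 6.439%.

6.439%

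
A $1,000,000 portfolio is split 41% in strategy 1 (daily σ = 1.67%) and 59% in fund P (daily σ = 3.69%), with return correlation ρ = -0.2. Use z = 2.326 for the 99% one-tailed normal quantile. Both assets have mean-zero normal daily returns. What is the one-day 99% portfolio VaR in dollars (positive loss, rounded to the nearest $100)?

$50,000

σ_p² = 0.41²·1.67² + 0.59²·3.69² + 2·-0.2·0.41·0.59·1.67·3.69 = 4.6123 (%²).
σ_p = √4.6123 = 2.148%.
VaR = 2.326 × 2.148% = 4.996%; on $1,000,000 that is $49,960.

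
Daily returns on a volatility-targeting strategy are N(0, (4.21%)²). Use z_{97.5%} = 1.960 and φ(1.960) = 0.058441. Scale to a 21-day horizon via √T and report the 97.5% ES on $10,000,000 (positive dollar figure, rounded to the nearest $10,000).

σ_{21d} = 4.21% × √21 = 19.293%.
ES multiplier = φ(z)/(1−α) = 0.058441/0.025 = 2.338.
ES = 19.293% × 2.338 = 45.107%; on $10,000,000: $4,510,700.

$4,510,000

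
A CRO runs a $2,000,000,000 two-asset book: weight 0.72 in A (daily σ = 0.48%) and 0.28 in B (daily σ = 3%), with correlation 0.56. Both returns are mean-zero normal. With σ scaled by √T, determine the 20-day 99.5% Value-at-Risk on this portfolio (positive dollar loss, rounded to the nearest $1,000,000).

$247,000,000

σ_p = √(0.72²·0.48² + 0.28²·3² + 2·0.56·0.72·0.28·0.48·3) = 1.072%.
σ_{20d} = 1.072% × √20 = 4.794%.
z(99.5%) = 2.576.
VaR = 2.576 × 4.794% = 12.349%; on $2,000,000,000 that is $246,980,000.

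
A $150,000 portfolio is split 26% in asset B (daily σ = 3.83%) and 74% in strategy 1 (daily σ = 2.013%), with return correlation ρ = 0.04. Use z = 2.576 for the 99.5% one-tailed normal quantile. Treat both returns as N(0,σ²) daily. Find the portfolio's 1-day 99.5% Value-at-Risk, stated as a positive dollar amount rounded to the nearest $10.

$7,050

σ_p² = 0.26²·3.83² + 0.74²·2.013² + 2·0.04·0.26·0.74·3.83·2.013 = 3.3293 (%²).
σ_p = √3.3293 = 1.825%.
VaR = 2.576 × 1.825% = 4.701%; on $150,000 that is $7,051.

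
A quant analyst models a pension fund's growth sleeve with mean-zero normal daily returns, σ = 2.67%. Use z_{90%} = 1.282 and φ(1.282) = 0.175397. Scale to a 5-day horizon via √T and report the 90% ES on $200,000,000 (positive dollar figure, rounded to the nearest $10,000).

$20,940,000

σ_{5d} = 2.67% × √5 = 5.970%.
ES multiplier = φ(z)/(1−α) = 0.175397/0.1 = 1.754.
ES = 5.970% × 1.754 = 10.471%; on $200,000,000: $20,942,000.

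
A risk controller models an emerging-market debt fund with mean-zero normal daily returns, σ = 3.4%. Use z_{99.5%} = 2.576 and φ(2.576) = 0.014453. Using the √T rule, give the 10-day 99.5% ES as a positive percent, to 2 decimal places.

σ_{10d} = 3.4% × √10 = 10.752%.
ES multiplier = φ(z)/(1−α) = 0.014453/0.005 = 2.891.
ES = 10.752% × 2.891 = 31.084%.

31.08%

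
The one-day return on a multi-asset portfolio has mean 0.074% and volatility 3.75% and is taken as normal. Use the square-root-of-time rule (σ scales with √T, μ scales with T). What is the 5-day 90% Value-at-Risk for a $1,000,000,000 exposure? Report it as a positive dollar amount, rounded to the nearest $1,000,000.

At 90%, z = 1.282.
σ_{5d} = 3.75% × √5 = 8.385%; μ_{5d} = 5 × 0.074% = 0.370%.
VaR = −(0.370%) + 1.282 × 8.385% = 10.380%.
On $1,000,000,000: 0.10380 × $1,000,000,000 = $103,800,000.

$104,000,000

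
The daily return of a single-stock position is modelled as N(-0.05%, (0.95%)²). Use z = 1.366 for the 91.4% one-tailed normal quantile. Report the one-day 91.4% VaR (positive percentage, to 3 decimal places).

1.348%

VaR = −μ + z·σ = −(-0.05%) + 1.366 × 0.95% = 1.348%.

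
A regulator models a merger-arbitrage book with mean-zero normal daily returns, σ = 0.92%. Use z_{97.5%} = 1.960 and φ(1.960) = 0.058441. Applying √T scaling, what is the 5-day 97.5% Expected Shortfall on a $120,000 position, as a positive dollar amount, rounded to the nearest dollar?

$5,771

σ_{5d} = 0.92% × √5 = 2.057%.
ES multiplier = φ(z)/(1−α) = 0.058441/0.025 = 2.338.
ES = 2.057% × 2.338 = 4.809%; on $120,000: $5,771.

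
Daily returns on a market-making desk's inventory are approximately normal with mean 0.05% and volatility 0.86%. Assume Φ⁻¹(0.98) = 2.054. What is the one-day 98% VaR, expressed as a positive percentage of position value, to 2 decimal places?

1.72%

VaR = −μ + z·σ = −(0.05%) + 2.054 × 0.86% = 1.716%.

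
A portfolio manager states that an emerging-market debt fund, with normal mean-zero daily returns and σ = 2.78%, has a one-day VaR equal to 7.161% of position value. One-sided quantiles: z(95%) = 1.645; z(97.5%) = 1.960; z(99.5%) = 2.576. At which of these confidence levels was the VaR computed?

99.5%

Implied z = VaR/σ = 7.161 / 2.78 = 2.576.
This matches z(99.5%) = 2.576.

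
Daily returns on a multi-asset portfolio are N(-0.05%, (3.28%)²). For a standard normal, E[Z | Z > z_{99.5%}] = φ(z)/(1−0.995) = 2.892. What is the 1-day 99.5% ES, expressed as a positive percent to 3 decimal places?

ES = −(-0.05%) + 3.28% × 2.892 = 9.536%.

9.536%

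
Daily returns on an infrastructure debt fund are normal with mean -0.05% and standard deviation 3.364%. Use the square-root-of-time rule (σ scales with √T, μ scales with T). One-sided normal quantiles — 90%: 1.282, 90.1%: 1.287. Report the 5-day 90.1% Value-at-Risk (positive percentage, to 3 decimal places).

σ_{5d} = 3.364% × √5 = 7.522%; μ_{5d} = 5 × -0.05% = -0.250%.
VaR = −(-0.250%) + 1.287 × 7.522% = 9.931%.

9.931%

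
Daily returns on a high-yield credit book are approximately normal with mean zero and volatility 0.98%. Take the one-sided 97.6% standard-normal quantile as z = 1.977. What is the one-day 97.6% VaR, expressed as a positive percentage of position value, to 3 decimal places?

1.937%

VaR = z·σ = 1.977 × 0.98% = 1.937%.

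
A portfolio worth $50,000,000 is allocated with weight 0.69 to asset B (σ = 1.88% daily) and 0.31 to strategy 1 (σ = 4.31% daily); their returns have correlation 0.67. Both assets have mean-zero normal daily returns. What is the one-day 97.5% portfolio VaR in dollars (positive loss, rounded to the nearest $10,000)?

σ_p² = 0.69²·1.88² + 0.31²·4.31² + 2·0.67·0.69·0.31·1.88·4.31 = 5.7904 (%²).
σ_p = √5.7904 = 2.406%.
At 97.5%, z = 1.960.
VaR = 1.960 × 2.406% = 4.716%; on $50,000,000 that is $2,358,000.

$2,360,000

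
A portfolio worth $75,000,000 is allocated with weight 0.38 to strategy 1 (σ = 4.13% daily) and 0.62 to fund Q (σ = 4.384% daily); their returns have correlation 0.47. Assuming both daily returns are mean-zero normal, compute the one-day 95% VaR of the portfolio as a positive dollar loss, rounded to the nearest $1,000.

$4,593,000

σ_p² = 0.38²·4.13² + 0.62²·4.384² + 2·0.47·0.38·0.62·4.13·4.384 = 13.8608 (%²).
σ_p = √13.8608 = 3.723%.
At 95%, z = 1.645.
VaR = 1.645 × 3.723% = 6.124%; on $75,000,000 that is $4,593,000.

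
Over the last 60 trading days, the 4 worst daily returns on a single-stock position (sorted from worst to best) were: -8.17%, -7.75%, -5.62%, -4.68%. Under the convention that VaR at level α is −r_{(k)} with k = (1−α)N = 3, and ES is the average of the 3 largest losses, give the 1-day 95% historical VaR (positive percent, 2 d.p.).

k = 3; the 3rd lowest return is -5.62%, so VaR = 5.62%.

5.62%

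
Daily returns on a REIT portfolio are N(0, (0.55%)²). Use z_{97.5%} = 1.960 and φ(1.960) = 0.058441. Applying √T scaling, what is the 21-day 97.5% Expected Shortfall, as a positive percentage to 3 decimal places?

5.892%

σ_{21d} = 0.55% × √21 = 2.520%.
ES multiplier = φ(z)/(1−α) = 0.058441/0.025 = 2.338.
ES = 2.520% × 2.338 = 5.892%.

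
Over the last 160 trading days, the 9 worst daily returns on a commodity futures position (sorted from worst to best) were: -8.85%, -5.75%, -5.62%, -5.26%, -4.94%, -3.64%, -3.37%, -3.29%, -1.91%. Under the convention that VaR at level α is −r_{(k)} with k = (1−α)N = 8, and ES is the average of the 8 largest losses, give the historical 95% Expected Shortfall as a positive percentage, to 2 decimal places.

5.09%

The 8 worst returns sum to -40.72%.
ES = −(-40.72%) / 8 = 5.09%.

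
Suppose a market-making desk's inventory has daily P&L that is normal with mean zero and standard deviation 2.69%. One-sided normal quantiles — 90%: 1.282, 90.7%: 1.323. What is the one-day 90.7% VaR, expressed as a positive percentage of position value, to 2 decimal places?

VaR = z·σ = 1.323 × 2.69% = 3.559%.

3.56%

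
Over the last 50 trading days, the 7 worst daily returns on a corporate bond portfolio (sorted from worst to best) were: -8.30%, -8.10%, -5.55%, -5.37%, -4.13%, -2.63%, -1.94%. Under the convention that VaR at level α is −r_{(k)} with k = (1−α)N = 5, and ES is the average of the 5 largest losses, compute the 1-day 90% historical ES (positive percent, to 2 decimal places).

6.29%

The 5 worst returns sum to -31.45%.
ES = −(-31.45%) / 5 = 6.29%.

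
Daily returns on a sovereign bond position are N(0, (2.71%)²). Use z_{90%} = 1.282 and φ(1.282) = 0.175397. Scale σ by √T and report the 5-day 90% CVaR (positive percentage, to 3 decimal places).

σ_{5d} = 2.71% × √5 = 6.060%.
ES multiplier = φ(z)/(1−α) = 0.175397/0.1 = 1.754.
ES = 6.060% × 1.754 = 10.629%.

10.629%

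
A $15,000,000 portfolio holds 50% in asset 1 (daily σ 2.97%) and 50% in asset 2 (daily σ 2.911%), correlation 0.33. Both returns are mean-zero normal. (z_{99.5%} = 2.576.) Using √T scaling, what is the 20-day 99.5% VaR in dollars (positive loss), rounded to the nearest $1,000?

$4,144,000

σ_p = √(0.5²·2.97² + 0.5²·2.911² + 2·0.33·0.5·0.5·2.97·2.911) = 2.398%.
σ_{20d} = 2.398% × √20 = 10.724%.
VaR = 2.576 × 10.724% = 27.625%; on $15,000,000 that is $4,143,750.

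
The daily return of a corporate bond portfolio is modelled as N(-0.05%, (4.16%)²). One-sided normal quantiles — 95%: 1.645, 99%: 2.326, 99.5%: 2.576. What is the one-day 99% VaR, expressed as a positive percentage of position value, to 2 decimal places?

VaR = −μ + z·σ = −(-0.05%) + 2.326 × 4.16% = 9.726%.

9.73%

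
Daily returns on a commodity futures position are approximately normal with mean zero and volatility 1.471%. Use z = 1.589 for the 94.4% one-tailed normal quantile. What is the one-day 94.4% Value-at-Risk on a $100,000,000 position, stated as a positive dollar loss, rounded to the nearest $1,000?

$2,337,000

VaR = z·σ = 1.589 × 1.471% = 2.337%.
On $100,000,000: 0.02337 × $100,000,000 = $2,337,000.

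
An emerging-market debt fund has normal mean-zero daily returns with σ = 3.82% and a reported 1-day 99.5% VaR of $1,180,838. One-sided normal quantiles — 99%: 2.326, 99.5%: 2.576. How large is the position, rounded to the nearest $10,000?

$12,000,000

VaR as a fraction of value: z·σ = 2.576 × 3.82% = 9.84032%.
Position = $1,180,838 / 0.0984032 = $11,999,996.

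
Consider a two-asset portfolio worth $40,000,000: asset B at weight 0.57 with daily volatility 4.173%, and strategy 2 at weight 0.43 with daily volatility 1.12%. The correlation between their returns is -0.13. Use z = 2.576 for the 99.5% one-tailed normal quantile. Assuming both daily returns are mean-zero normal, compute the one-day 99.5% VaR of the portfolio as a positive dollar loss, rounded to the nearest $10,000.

σ_p² = 0.57²·4.173² + 0.43²·1.12² + 2·-0.13·0.57·0.43·4.173·1.12 = 5.5919 (%²).
σ_p = √5.5919 = 2.365%.
VaR = 2.576 × 2.365% = 6.092%; on $40,000,000 that is $2,436,800.

$2,440,000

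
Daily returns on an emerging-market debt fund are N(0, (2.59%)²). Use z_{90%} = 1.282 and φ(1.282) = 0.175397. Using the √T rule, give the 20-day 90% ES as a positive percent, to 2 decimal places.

20.32%

σ_{20d} = 2.59% × √20 = 11.583%.
ES multiplier = φ(z)/(1−α) = 0.175397/0.1 = 1.754.
ES = 11.583% × 1.754 = 20.317%.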